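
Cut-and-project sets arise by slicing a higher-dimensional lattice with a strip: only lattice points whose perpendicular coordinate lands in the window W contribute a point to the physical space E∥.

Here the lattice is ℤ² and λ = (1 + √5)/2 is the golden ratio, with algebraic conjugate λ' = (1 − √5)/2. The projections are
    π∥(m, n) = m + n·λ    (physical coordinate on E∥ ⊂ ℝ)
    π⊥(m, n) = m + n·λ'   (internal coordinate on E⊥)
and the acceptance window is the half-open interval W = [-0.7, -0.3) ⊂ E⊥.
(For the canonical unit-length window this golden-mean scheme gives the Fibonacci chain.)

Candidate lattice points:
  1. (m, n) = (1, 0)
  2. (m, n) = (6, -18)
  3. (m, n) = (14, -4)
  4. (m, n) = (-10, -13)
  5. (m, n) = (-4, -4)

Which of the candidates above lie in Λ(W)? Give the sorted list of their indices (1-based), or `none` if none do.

none

Compute λ' = (1−√5)/2 = -0.61803, so π⊥(m,n) = m -0.61803·n.
candidate 1: (m,n)=(1,0) → π∥ = 1+0·λ ≈ 1.00000, π⊥ = 1+0·λ' ≈ 1.00000 ∉ [-0.7, -0.3) ⇒ out
candidate 2: (m,n)=(6,-18) → π∥ = 6-18·λ ≈ -23.12461, π⊥ = 6-18·λ' ≈ 17.12461 ∉ [-0.7, -0.3) ⇒ out
candidate 3: (m,n)=(14,-4) → π∥ = 14-4·λ ≈ 7.52786, π⊥ = 14-4·λ' ≈ 16.47214 ∉ [-0.7, -0.3) ⇒ out
candidate 4: (m,n)=(-10,-13) → π∥ = -10-13·λ ≈ -31.03444, π⊥ = -10-13·λ' ≈ -1.96556 ∉ [-0.7, -0.3) ⇒ out
candidate 5: (m,n)=(-4,-4) → π∥ = -4-4·λ ≈ -10.47214, π⊥ = -4-4·λ' ≈ -1.52786 ∉ [-0.7, -0.3) ⇒ out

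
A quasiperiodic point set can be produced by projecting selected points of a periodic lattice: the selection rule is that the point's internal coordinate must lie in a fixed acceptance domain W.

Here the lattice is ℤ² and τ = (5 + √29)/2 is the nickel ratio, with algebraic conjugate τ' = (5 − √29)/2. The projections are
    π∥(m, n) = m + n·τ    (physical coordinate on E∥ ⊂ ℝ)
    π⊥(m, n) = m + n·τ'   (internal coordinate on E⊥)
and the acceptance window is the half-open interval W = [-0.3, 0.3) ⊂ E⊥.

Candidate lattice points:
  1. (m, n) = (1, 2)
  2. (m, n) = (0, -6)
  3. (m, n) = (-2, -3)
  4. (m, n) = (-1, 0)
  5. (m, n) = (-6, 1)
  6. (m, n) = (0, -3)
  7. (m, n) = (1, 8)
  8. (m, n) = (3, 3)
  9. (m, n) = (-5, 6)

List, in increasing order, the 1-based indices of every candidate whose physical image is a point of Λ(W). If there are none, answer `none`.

Numerically τ ≈ 5.192582 and τ' = −1/τ ≈ -0.192582.
[1] lift (1,2): star map gives 0.614835; window check -0.3 ≤ 0.614835 < 0.3 is false → out
[2] lift (0,-6): star map gives 1.155494; window check -0.3 ≤ 1.155494 < 0.3 is false → out
[3] lift (-2,-3): star map gives -1.422253; window check -0.3 ≤ -1.422253 < 0.3 is false → out
[4] lift (-1,0): star map gives -1.000000; window check -0.3 ≤ -1.000000 < 0.3 is false → out
[5] lift (-6,1): star map gives -6.192582; window check -0.3 ≤ -6.192582 < 0.3 is false → out
[6] lift (0,-3): star map gives 0.577747; window check -0.3 ≤ 0.577747 < 0.3 is false → out
[7] lift (1,8): star map gives -0.540659; window check -0.3 ≤ -0.540659 < 0.3 is false → out
[8] lift (3,3): star map gives 2.422253; window check -0.3 ≤ 2.422253 < 0.3 is false → out
[9] lift (-5,6): star map gives -6.155494; window check -0.3 ≤ -6.155494 < 0.3 is false → out

none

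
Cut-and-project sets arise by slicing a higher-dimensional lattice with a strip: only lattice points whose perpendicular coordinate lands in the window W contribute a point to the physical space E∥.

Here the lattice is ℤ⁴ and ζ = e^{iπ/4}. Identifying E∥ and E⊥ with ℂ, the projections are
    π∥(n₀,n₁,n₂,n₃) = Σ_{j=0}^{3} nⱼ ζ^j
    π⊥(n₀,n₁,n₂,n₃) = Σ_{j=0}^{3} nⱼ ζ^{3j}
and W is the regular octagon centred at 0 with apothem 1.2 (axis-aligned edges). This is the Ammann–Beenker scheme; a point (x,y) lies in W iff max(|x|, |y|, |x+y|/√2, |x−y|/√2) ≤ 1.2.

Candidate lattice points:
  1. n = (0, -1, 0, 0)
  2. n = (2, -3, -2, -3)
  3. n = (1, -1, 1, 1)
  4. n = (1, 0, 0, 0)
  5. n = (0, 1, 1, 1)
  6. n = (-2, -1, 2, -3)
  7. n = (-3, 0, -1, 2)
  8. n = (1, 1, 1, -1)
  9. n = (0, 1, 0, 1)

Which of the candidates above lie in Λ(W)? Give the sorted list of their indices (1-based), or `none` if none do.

π⊥(n) = n₀ + n₁ζ³ + n₂ζ⁶ + n₃ζ⁹ where ζ = e^{iπ/4}.
#1 (0, -1, 0, 0): internal (0.707107, -0.707107); octagon support 1.000000 vs apothem 1.2 → ∈ W
#2 (2, -3, -2, -3): internal (2.000000, -2.242641); octagon support 3.000000 vs apothem 1.2 → ∉ W
#3 (1, -1, 1, 1): internal (2.414214, -1.000000); octagon support 2.414214 vs apothem 1.2 → ∉ W
#4 (1, 0, 0, 0): internal (1.000000, 0.000000); octagon support 1.000000 vs apothem 1.2 → ∈ W
#5 (0, 1, 1, 1): internal (0.000000, 0.414214); octagon support 0.414214 vs apothem 1.2 → ∈ W
#6 (-2, -1, 2, -3): internal (-3.414214, -4.828427); octagon support 5.828427 vs apothem 1.2 → ∉ W
#7 (-3, 0, -1, 2): internal (-1.585786, 2.414214); octagon support 2.828427 vs apothem 1.2 → ∉ W
#8 (1, 1, 1, -1): internal (-0.414214, -1.000000); octagon support 1.000000 vs apothem 1.2 → ∈ W
#9 (0, 1, 0, 1): internal (0.000000, 1.414214); octagon support 1.414214 vs apothem 1.2 → ∉ W

1, 4, 5, 8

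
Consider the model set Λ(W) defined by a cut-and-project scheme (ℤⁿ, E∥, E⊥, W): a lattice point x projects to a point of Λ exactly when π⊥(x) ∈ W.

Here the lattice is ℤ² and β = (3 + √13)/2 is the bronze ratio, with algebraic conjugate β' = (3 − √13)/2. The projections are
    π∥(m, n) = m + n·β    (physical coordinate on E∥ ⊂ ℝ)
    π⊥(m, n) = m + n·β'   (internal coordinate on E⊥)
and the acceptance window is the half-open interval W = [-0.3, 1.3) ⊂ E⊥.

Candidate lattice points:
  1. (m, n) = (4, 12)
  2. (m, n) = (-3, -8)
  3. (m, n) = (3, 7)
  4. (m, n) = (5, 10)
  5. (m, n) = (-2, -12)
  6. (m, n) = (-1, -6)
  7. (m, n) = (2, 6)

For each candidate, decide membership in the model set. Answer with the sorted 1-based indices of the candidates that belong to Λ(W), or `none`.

1, 3, 6, 7

Compute β' = (3−√13)/2 = -0.30278, so π⊥(m,n) = m -0.30278·n.
#1 (4,12): internal coord 4 + (12)·β' = +0.36669; +0.36669 ∈ [-0.3, 1.3) → IN Λ
#2 (-3,-8): internal coord -3 + (-8)·β' = -0.57779; -0.57779 ∉ [-0.3, 1.3) → out
#3 (3,7): internal coord 3 + (7)·β' = +0.88057; +0.88057 ∈ [-0.3, 1.3) → IN Λ
#4 (5,10): internal coord 5 + (10)·β' = +1.97224; +1.97224 ∉ [-0.3, 1.3) → out
#5 (-2,-12): internal coord -2 + (-12)·β' = +1.63331; +1.63331 ∉ [-0.3, 1.3) → out
#6 (-1,-6): internal coord -1 + (-6)·β' = +0.81665; +0.81665 ∈ [-0.3, 1.3) → IN Λ
#7 (2,6): internal coord 2 + (6)·β' = +0.18335; +0.18335 ∈ [-0.3, 1.3) → IN Λ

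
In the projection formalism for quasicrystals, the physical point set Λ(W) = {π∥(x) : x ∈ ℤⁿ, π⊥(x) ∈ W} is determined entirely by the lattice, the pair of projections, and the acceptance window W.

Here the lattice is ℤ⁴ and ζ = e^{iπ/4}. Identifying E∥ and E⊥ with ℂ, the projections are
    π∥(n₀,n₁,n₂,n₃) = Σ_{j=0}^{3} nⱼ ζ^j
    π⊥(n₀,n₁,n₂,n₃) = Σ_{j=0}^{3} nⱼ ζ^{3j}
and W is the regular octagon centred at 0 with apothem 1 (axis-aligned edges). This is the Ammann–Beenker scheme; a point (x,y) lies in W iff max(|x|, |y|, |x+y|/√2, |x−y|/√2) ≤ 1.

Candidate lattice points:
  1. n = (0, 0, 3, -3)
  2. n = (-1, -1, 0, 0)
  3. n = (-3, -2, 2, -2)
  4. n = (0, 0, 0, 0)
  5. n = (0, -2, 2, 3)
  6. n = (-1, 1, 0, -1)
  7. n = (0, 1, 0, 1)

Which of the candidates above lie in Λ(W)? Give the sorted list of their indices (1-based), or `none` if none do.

2, 4

π⊥(n) = n₀ + n₁ζ³ + n₂ζ⁶ + n₃ζ⁹ where ζ = e^{iπ/4}.
candidate 1: n = (0, 0, 3, -3) → π⊥ ≈ (-2.12132, -5.12132); max(|x|,|y|,|x±y|/√2) = 5.12132 > 1 ⇒ ∉ W
candidate 2: n = (-1, -1, 0, 0) → π⊥ ≈ (-0.29289, -0.70711); max(|x|,|y|,|x±y|/√2) = 0.70711 ≤ 1 ⇒ ∈ W
candidate 3: n = (-3, -2, 2, -2) → π⊥ ≈ (-3.00000, -4.82843); max(|x|,|y|,|x±y|/√2) = 5.53553 > 1 ⇒ ∉ W
candidate 4: n = (0, 0, 0, 0) → π⊥ ≈ (+0.00000, +0.00000); max(|x|,|y|,|x±y|/√2) = 0.00000 ≤ 1 ⇒ ∈ W
candidate 5: n = (0, -2, 2, 3) → π⊥ ≈ (+3.53553, -1.29289); max(|x|,|y|,|x±y|/√2) = 3.53553 > 1 ⇒ ∉ W
candidate 6: n = (-1, 1, 0, -1) → π⊥ ≈ (-2.41421, +0.00000); max(|x|,|y|,|x±y|/√2) = 2.41421 > 1 ⇒ ∉ W
candidate 7: n = (0, 1, 0, 1) → π⊥ ≈ (+0.00000, +1.41421); max(|x|,|y|,|x±y|/√2) = 1.41421 > 1 ⇒ ∉ W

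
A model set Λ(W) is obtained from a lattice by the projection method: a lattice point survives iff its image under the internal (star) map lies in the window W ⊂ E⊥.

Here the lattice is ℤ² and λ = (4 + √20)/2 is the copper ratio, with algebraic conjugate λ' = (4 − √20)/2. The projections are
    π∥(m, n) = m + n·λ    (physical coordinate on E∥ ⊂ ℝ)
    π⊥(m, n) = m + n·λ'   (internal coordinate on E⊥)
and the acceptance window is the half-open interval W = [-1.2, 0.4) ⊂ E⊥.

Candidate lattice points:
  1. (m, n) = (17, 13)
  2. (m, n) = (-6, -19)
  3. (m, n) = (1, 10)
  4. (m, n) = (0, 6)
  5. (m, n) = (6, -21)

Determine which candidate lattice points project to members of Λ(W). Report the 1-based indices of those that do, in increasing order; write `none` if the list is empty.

Compute λ' = (4−√20)/2 = -0.236068, so π⊥(m,n) = m -0.236068·n.
#1 (17,13): internal coord 17 + (13)·λ' = +13.931116; +13.931116 ∉ [-1.2, 0.4) → out
#2 (-6,-19): internal coord -6 + (-19)·λ' = -1.514708; -1.514708 ∉ [-1.2, 0.4) → out
#3 (1,10): internal coord 1 + (10)·λ' = -1.360680; -1.360680 ∉ [-1.2, 0.4) → out
#4 (0,6): internal coord 0 + (6)·λ' = -1.416408; -1.416408 ∉ [-1.2, 0.4) → out
#5 (6,-21): internal coord 6 + (-21)·λ' = +10.957428; +10.957428 ∉ [-1.2, 0.4) → out

none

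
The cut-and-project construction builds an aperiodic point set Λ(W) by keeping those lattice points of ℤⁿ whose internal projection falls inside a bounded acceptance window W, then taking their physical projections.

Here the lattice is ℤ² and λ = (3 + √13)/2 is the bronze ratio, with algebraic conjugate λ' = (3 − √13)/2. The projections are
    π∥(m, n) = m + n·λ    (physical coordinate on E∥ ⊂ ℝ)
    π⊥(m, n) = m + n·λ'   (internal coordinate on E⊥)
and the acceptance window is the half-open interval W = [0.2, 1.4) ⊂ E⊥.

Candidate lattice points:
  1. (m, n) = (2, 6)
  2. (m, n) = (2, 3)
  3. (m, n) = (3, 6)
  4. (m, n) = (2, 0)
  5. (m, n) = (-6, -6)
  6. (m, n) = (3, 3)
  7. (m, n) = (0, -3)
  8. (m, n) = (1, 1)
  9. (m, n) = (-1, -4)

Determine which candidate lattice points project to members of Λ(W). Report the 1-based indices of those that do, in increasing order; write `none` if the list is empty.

Compute λ' = (3−√13)/2 = -0.30278, so π⊥(m,n) = m -0.30278·n.
candidate 1: (m,n)=(2,6) → π∥ = 2+6·λ ≈ 21.81665, π⊥ = 2+6·λ' ≈ 0.18335 ∉ [0.2, 1.4) ⇒ out
candidate 2: (m,n)=(2,3) → π∥ = 2+3·λ ≈ 11.90833, π⊥ = 2+3·λ' ≈ 1.09167 ∈ [0.2, 1.4) ⇒ IN Λ
candidate 3: (m,n)=(3,6) → π∥ = 3+6·λ ≈ 22.81665, π⊥ = 3+6·λ' ≈ 1.18335 ∈ [0.2, 1.4) ⇒ IN Λ
candidate 4: (m,n)=(2,0) → π∥ = 2+0·λ ≈ 2.00000, π⊥ = 2+0·λ' ≈ 2.00000 ∉ [0.2, 1.4) ⇒ out
candidate 5: (m,n)=(-6,-6) → π∥ = -6-6·λ ≈ -25.81665, π⊥ = -6-6·λ' ≈ -4.18335 ∉ [0.2, 1.4) ⇒ out
candidate 6: (m,n)=(3,3) → π∥ = 3+3·λ ≈ 12.90833, π⊥ = 3+3·λ' ≈ 2.09167 ∉ [0.2, 1.4) ⇒ out
candidate 7: (m,n)=(0,-3) → π∥ = 0-3·λ ≈ -9.90833, π⊥ = 0-3·λ' ≈ 0.90833 ∈ [0.2, 1.4) ⇒ IN Λ
candidate 8: (m,n)=(1,1) → π∥ = 1+1·λ ≈ 4.30278, π⊥ = 1+1·λ' ≈ 0.69722 ∈ [0.2, 1.4) ⇒ IN Λ
candidate 9: (m,n)=(-1,-4) → π∥ = -1-4·λ ≈ -14.21110, π⊥ = -1-4·λ' ≈ 0.21110 ∈ [0.2, 1.4) ⇒ IN Λ

2, 3, 7, 8, 9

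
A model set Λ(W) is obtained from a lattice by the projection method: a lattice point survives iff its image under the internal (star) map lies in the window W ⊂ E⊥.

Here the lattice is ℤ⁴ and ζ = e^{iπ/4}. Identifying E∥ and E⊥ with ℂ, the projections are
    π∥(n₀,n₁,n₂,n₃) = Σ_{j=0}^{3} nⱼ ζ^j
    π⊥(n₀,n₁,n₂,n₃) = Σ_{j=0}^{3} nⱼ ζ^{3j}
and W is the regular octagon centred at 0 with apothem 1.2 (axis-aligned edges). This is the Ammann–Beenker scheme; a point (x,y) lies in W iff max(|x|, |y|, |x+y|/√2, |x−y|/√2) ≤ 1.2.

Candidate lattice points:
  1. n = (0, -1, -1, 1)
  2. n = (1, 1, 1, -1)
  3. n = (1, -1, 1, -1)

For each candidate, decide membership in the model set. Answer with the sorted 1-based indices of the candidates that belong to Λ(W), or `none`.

2

Internal map: ζ^{3j} for j=0..3 gives (1,0), (−√2/2,√2/2), (0,−1), (√2/2,√2/2).
candidate 1: n = (0, -1, -1, 1) → π⊥ ≈ (+1.4142, +1.0000); max(|x|,|y|,|x±y|/√2) = 1.7071 > 1.2 ⇒ ∉ W
candidate 2: n = (1, 1, 1, -1) → π⊥ ≈ (-0.4142, -1.0000); max(|x|,|y|,|x±y|/√2) = 1.0000 ≤ 1.2 ⇒ ∈ W
candidate 3: n = (1, -1, 1, -1) → π⊥ ≈ (+1.0000, -2.4142); max(|x|,|y|,|x±y|/√2) = 2.4142 > 1.2 ⇒ ∉ W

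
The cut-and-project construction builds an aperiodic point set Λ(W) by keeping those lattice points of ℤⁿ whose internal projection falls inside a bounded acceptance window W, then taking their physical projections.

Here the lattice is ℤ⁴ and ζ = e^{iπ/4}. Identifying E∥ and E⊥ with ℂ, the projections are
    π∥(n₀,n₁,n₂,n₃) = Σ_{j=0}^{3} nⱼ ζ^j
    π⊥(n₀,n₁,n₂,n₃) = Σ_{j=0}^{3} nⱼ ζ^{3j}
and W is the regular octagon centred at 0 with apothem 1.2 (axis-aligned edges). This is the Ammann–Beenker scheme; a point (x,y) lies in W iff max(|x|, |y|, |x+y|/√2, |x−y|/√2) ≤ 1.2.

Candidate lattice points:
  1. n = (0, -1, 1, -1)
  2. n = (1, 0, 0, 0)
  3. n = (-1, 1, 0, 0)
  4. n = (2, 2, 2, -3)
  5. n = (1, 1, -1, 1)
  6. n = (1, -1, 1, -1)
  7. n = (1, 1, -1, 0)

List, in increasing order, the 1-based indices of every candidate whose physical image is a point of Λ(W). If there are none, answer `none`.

2

With ζ = e^{iπ/4} the internal vectors are ζ^0,ζ^3,ζ^6,ζ^9.
candidate 1: n = (0, -1, 1, -1) → π⊥ ≈ (+0.00000, -2.41421); max(|x|,|y|,|x±y|/√2) = 2.41421 > 1.2 ⇒ ∉ W
candidate 2: n = (1, 0, 0, 0) → π⊥ ≈ (+1.00000, +0.00000); max(|x|,|y|,|x±y|/√2) = 1.00000 ≤ 1.2 ⇒ ∈ W
candidate 3: n = (-1, 1, 0, 0) → π⊥ ≈ (-1.70711, +0.70711); max(|x|,|y|,|x±y|/√2) = 1.70711 > 1.2 ⇒ ∉ W
candidate 4: n = (2, 2, 2, -3) → π⊥ ≈ (-1.53553, -2.70711); max(|x|,|y|,|x±y|/√2) = 3.00000 > 1.2 ⇒ ∉ W
candidate 5: n = (1, 1, -1, 1) → π⊥ ≈ (+1.00000, +2.41421); max(|x|,|y|,|x±y|/√2) = 2.41421 > 1.2 ⇒ ∉ W
candidate 6: n = (1, -1, 1, -1) → π⊥ ≈ (+1.00000, -2.41421); max(|x|,|y|,|x±y|/√2) = 2.41421 > 1.2 ⇒ ∉ W
candidate 7: n = (1, 1, -1, 0) → π⊥ ≈ (+0.29289, +1.70711); max(|x|,|y|,|x±y|/√2) = 1.70711 > 1.2 ⇒ ∉ W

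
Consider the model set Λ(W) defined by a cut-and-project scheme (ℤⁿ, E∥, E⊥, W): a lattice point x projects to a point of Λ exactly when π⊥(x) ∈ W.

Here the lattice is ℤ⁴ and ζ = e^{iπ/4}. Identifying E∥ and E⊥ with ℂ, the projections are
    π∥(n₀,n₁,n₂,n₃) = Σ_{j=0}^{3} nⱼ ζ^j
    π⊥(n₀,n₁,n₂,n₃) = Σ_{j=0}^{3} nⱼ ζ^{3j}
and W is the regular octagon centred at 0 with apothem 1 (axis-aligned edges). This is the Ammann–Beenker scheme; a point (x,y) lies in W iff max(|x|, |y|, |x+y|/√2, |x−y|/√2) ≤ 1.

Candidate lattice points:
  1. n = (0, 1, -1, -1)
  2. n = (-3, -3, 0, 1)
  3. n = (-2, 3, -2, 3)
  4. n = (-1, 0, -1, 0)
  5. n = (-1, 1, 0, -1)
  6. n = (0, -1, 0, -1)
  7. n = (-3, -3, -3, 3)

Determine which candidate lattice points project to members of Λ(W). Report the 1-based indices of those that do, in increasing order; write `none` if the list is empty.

Internal map: ζ^{3j} for j=0..3 gives (1,0), (−√2/2,√2/2), (0,−1), (√2/2,√2/2).
#1 (0, 1, -1, -1): internal (-1.414214, 1.000000); octagon support 1.707107 vs apothem 1 → ∉ W
#2 (-3, -3, 0, 1): internal (-0.171573, -1.414214); octagon support 1.414214 vs apothem 1 → ∉ W
#3 (-2, 3, -2, 3): internal (-2.000000, 6.242641); octagon support 6.242641 vs apothem 1 → ∉ W
#4 (-1, 0, -1, 0): internal (-1.000000, 1.000000); octagon support 1.414214 vs apothem 1 → ∉ W
#5 (-1, 1, 0, -1): internal (-2.414214, 0.000000); octagon support 2.414214 vs apothem 1 → ∉ W
#6 (0, -1, 0, -1): internal (0.000000, -1.414214); octagon support 1.414214 vs apothem 1 → ∉ W
#7 (-3, -3, -3, 3): internal (1.242641, 3.000000); octagon support 3.000000 vs apothem 1 → ∉ W

none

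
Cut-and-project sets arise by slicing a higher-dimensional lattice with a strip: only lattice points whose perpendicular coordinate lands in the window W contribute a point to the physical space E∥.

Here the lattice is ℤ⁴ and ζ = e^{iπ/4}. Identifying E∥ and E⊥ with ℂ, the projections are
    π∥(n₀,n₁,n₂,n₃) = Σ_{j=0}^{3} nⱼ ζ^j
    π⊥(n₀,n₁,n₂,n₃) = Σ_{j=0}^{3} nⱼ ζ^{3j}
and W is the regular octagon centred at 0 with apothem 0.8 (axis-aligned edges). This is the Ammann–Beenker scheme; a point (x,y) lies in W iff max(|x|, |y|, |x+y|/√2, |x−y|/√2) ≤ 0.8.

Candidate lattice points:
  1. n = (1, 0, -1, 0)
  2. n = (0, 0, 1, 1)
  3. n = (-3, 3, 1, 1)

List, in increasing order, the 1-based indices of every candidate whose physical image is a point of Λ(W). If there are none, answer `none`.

2

Internal map: ζ^{3j} for j=0..3 gives (1,0), (−√2/2,√2/2), (0,−1), (√2/2,√2/2).
candidate 1: n = (1, 0, -1, 0) → π⊥ ≈ (+1.0000, +1.0000); max(|x|,|y|,|x±y|/√2) = 1.4142 > 0.8 ⇒ ∉ W
candidate 2: n = (0, 0, 1, 1) → π⊥ ≈ (+0.7071, -0.2929); max(|x|,|y|,|x±y|/√2) = 0.7071 ≤ 0.8 ⇒ ∈ W
candidate 3: n = (-3, 3, 1, 1) → π⊥ ≈ (-4.4142, +1.8284); max(|x|,|y|,|x±y|/√2) = 4.4142 > 0.8 ⇒ ∉ W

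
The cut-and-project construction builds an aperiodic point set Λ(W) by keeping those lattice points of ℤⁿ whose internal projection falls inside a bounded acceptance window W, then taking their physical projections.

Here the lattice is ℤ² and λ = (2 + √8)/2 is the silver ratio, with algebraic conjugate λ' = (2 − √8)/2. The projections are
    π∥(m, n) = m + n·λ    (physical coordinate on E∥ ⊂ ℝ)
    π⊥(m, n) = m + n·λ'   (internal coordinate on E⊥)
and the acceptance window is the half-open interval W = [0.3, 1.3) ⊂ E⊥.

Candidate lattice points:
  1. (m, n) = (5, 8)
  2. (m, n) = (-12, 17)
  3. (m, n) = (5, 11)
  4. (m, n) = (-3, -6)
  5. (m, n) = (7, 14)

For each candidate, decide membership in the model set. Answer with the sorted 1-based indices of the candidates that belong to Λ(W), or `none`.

3, 5

Compute λ' = (2−√8)/2 = -0.414214, so π⊥(m,n) = m -0.414214·n.
candidate 1: (m,n)=(5,8) → π∥ = 5+8·λ ≈ 24.313708, π⊥ = 5+8·λ' ≈ 1.686292 ∉ [0.3, 1.3) ⇒ out
candidate 2: (m,n)=(-12,17) → π∥ = -12+17·λ ≈ 29.041631, π⊥ = -12+17·λ' ≈ -19.041631 ∉ [0.3, 1.3) ⇒ out
candidate 3: (m,n)=(5,11) → π∥ = 5+11·λ ≈ 31.556349, π⊥ = 5+11·λ' ≈ 0.443651 ∈ [0.3, 1.3) ⇒ IN Λ
candidate 4: (m,n)=(-3,-6) → π∥ = -3-6·λ ≈ -17.485281, π⊥ = -3-6·λ' ≈ -0.514719 ∉ [0.3, 1.3) ⇒ out
candidate 5: (m,n)=(7,14) → π∥ = 7+14·λ ≈ 40.798990, π⊥ = 7+14·λ' ≈ 1.201010 ∈ [0.3, 1.3) ⇒ IN Λ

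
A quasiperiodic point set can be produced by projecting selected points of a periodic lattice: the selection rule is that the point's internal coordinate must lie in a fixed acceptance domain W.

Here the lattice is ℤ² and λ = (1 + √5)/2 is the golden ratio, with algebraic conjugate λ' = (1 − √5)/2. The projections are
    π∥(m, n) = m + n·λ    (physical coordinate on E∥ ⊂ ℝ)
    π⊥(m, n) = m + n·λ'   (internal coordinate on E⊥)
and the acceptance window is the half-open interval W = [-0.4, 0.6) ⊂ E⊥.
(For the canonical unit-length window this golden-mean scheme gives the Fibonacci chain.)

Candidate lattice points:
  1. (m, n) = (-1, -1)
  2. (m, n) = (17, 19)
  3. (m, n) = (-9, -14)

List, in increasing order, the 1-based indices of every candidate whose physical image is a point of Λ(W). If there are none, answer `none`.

1, 3

λ' = (1−√5)/2 ≈ -0.61803.
#1 (-1,-1): internal coord -1 + (-1)·λ' = -0.38197; -0.38197 ∈ [-0.4, 0.6) → IN Λ
#2 (17,19): internal coord 17 + (19)·λ' = +5.25735; +5.25735 ∉ [-0.4, 0.6) → out
#3 (-9,-14): internal coord -9 + (-14)·λ' = -0.34752; -0.34752 ∈ [-0.4, 0.6) → IN Λ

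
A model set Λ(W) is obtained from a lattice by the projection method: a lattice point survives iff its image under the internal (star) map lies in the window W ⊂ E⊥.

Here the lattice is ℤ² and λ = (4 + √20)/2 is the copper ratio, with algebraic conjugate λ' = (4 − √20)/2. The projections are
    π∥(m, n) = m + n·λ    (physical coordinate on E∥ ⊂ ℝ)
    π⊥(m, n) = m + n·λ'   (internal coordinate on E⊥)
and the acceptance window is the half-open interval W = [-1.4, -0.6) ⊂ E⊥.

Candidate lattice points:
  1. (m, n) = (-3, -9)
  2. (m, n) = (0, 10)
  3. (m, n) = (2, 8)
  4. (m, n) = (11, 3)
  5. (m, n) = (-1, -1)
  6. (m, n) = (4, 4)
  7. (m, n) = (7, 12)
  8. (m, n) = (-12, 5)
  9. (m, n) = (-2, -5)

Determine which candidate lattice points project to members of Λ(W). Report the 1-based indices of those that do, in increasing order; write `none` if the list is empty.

1, 5, 9

λ' = (4−√20)/2 ≈ -0.23607.
candidate 1: (m,n)=(-3,-9) → π∥ = -3-9·λ ≈ -41.12461, π⊥ = -3-9·λ' ≈ -0.87539 ∈ [-1.4, -0.6) ⇒ IN Λ
candidate 2: (m,n)=(0,10) → π∥ = 0+10·λ ≈ 42.36068, π⊥ = 0+10·λ' ≈ -2.36068 ∉ [-1.4, -0.6) ⇒ out
candidate 3: (m,n)=(2,8) → π∥ = 2+8·λ ≈ 35.88854, π⊥ = 2+8·λ' ≈ 0.11146 ∉ [-1.4, -0.6) ⇒ out
candidate 4: (m,n)=(11,3) → π∥ = 11+3·λ ≈ 23.70820, π⊥ = 11+3·λ' ≈ 10.29180 ∉ [-1.4, -0.6) ⇒ out
candidate 5: (m,n)=(-1,-1) → π∥ = -1-1·λ ≈ -5.23607, π⊥ = -1-1·λ' ≈ -0.76393 ∈ [-1.4, -0.6) ⇒ IN Λ
candidate 6: (m,n)=(4,4) → π∥ = 4+4·λ ≈ 20.94427, π⊥ = 4+4·λ' ≈ 3.05573 ∉ [-1.4, -0.6) ⇒ out
candidate 7: (m,n)=(7,12) → π∥ = 7+12·λ ≈ 57.83282, π⊥ = 7+12·λ' ≈ 4.16718 ∉ [-1.4, -0.6) ⇒ out
candidate 8: (m,n)=(-12,5) → π∥ = -12+5·λ ≈ 9.18034, π⊥ = -12+5·λ' ≈ -13.18034 ∉ [-1.4, -0.6) ⇒ out
candidate 9: (m,n)=(-2,-5) → π∥ = -2-5·λ ≈ -23.18034, π⊥ = -2-5·λ' ≈ -0.81966 ∈ [-1.4, -0.6) ⇒ IN Λ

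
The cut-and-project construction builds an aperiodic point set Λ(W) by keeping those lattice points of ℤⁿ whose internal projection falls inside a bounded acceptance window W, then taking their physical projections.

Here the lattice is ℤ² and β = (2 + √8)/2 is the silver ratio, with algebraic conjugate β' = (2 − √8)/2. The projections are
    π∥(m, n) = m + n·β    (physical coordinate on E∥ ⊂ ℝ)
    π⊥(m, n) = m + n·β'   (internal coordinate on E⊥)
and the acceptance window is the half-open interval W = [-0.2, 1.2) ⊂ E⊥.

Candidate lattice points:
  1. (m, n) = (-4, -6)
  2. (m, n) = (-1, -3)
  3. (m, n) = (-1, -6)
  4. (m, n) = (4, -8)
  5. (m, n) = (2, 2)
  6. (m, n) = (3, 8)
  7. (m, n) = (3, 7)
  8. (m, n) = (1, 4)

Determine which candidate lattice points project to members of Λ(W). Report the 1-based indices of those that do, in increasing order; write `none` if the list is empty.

2, 5, 7

Compute β' = (2−√8)/2 = -0.414214, so π⊥(m,n) = m -0.414214·n.
[1] lift (-4,-6): star map gives -1.514719; window check -0.2 ≤ -1.514719 < 1.2 is false → out
[2] lift (-1,-3): star map gives 0.242641; window check -0.2 ≤ 0.242641 < 1.2 is true → IN Λ
[3] lift (-1,-6): star map gives 1.485281; window check -0.2 ≤ 1.485281 < 1.2 is false → out
[4] lift (4,-8): star map gives 7.313708; window check -0.2 ≤ 7.313708 < 1.2 is false → out
[5] lift (2,2): star map gives 1.171573; window check -0.2 ≤ 1.171573 < 1.2 is true → IN Λ
[6] lift (3,8): star map gives -0.313708; window check -0.2 ≤ -0.313708 < 1.2 is false → out
[7] lift (3,7): star map gives 0.100505; window check -0.2 ≤ 0.100505 < 1.2 is true → IN Λ
[8] lift (1,4): star map gives -0.656854; window check -0.2 ≤ -0.656854 < 1.2 is false → out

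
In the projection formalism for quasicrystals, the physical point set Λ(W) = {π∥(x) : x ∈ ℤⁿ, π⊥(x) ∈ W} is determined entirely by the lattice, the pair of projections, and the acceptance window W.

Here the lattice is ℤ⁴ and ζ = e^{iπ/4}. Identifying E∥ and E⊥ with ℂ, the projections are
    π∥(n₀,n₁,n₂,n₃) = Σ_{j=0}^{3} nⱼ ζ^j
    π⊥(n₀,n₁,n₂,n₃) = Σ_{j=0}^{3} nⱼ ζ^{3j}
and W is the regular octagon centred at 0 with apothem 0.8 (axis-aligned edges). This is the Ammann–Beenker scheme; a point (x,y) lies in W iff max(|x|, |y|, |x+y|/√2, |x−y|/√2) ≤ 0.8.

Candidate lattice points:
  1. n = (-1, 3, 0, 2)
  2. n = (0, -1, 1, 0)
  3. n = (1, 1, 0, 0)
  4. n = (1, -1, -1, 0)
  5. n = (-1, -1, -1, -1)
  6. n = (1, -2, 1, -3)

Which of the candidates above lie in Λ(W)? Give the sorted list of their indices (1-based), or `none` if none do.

With ζ = e^{iπ/4} the internal vectors are ζ^0,ζ^3,ζ^6,ζ^9.
candidate 1: n = (-1, 3, 0, 2) → π⊥ ≈ (-1.7071, +3.5355); max(|x|,|y|,|x±y|/√2) = 3.7071 > 0.8 ⇒ ∉ W
candidate 2: n = (0, -1, 1, 0) → π⊥ ≈ (+0.7071, -1.7071); max(|x|,|y|,|x±y|/√2) = 1.7071 > 0.8 ⇒ ∉ W
candidate 3: n = (1, 1, 0, 0) → π⊥ ≈ (+0.2929, +0.7071); max(|x|,|y|,|x±y|/√2) = 0.7071 ≤ 0.8 ⇒ ∈ W
candidate 4: n = (1, -1, -1, 0) → π⊥ ≈ (+1.7071, +0.2929); max(|x|,|y|,|x±y|/√2) = 1.7071 > 0.8 ⇒ ∉ W
candidate 5: n = (-1, -1, -1, -1) → π⊥ ≈ (-1.0000, -0.4142); max(|x|,|y|,|x±y|/√2) = 1.0000 > 0.8 ⇒ ∉ W
candidate 6: n = (1, -2, 1, -3) → π⊥ ≈ (+0.2929, -4.5355); max(|x|,|y|,|x±y|/√2) = 4.5355 > 0.8 ⇒ ∉ W

3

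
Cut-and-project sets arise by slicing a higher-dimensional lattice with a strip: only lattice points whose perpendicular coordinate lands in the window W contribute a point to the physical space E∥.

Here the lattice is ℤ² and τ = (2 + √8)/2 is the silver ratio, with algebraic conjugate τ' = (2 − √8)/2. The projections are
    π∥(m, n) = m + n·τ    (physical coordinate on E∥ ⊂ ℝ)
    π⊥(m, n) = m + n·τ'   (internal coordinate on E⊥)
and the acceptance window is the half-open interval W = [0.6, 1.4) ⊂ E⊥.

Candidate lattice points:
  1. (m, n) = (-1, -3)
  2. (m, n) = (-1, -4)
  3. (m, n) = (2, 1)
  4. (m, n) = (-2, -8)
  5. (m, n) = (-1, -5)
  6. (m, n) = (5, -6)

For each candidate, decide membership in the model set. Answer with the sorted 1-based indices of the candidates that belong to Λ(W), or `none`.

2, 4, 5

Compute τ' = (2−√8)/2 = -0.4142, so π⊥(m,n) = m -0.4142·n.
#1 (-1,-3): internal coord -1 + (-3)·τ' = +0.2426; +0.2426 ∉ [0.6, 1.4) → out
#2 (-1,-4): internal coord -1 + (-4)·τ' = +0.6569; +0.6569 ∈ [0.6, 1.4) → IN Λ
#3 (2,1): internal coord 2 + (1)·τ' = +1.5858; +1.5858 ∉ [0.6, 1.4) → out
#4 (-2,-8): internal coord -2 + (-8)·τ' = +1.3137; +1.3137 ∈ [0.6, 1.4) → IN Λ
#5 (-1,-5): internal coord -1 + (-5)·τ' = +1.0711; +1.0711 ∈ [0.6, 1.4) → IN Λ
#6 (5,-6): internal coord 5 + (-6)·τ' = +7.4853; +7.4853 ∉ [0.6, 1.4) → out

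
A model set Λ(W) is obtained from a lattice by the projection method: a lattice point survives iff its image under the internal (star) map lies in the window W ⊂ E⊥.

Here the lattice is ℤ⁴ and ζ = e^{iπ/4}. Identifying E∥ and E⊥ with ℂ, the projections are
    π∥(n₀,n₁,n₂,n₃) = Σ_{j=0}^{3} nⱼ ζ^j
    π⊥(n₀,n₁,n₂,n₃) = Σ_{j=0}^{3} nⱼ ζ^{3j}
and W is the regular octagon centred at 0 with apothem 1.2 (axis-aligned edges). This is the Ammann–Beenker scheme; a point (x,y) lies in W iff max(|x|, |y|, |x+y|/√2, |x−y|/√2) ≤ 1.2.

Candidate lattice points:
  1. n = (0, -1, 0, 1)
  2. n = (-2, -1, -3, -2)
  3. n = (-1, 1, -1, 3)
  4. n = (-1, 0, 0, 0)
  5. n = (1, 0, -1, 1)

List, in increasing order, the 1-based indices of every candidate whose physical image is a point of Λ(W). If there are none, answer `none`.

π⊥(n) = n₀ + n₁ζ³ + n₂ζ⁶ + n₃ζ⁹ where ζ = e^{iπ/4}.
candidate 1: n = (0, -1, 0, 1) → π⊥ ≈ (+1.41421, +0.00000); max(|x|,|y|,|x±y|/√2) = 1.41421 > 1.2 ⇒ ∉ W
candidate 2: n = (-2, -1, -3, -2) → π⊥ ≈ (-2.70711, +0.87868); max(|x|,|y|,|x±y|/√2) = 2.70711 > 1.2 ⇒ ∉ W
candidate 3: n = (-1, 1, -1, 3) → π⊥ ≈ (+0.41421, +3.82843); max(|x|,|y|,|x±y|/√2) = 3.82843 > 1.2 ⇒ ∉ W
candidate 4: n = (-1, 0, 0, 0) → π⊥ ≈ (-1.00000, +0.00000); max(|x|,|y|,|x±y|/√2) = 1.00000 ≤ 1.2 ⇒ ∈ W
candidate 5: n = (1, 0, -1, 1) → π⊥ ≈ (+1.70711, +1.70711); max(|x|,|y|,|x±y|/√2) = 2.41421 > 1.2 ⇒ ∉ W

4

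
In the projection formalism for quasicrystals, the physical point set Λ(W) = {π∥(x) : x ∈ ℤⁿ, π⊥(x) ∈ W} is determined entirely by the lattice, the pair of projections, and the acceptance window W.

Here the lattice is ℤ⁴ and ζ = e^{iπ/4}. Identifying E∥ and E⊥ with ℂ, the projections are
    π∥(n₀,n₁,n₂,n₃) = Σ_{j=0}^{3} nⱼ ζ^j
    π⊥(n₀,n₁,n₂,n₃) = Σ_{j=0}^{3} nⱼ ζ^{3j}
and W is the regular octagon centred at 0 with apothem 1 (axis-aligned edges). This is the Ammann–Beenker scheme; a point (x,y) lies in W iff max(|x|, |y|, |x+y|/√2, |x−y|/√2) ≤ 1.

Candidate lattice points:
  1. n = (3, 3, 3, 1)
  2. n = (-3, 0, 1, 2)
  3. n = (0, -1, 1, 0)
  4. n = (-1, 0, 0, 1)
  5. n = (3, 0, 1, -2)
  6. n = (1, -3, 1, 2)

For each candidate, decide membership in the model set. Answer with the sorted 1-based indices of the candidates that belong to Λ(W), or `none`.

Internal map: ζ^{3j} for j=0..3 gives (1,0), (−√2/2,√2/2), (0,−1), (√2/2,√2/2).
#1 (3, 3, 3, 1): internal (1.5858, -0.1716); octagon support 1.5858 vs apothem 1 → ∉ W
#2 (-3, 0, 1, 2): internal (-1.5858, 0.4142); octagon support 1.5858 vs apothem 1 → ∉ W
#3 (0, -1, 1, 0): internal (0.7071, -1.7071); octagon support 1.7071 vs apothem 1 → ∉ W
#4 (-1, 0, 0, 1): internal (-0.2929, 0.7071); octagon support 0.7071 vs apothem 1 → ∈ W
#5 (3, 0, 1, -2): internal (1.5858, -2.4142); octagon support 2.8284 vs apothem 1 → ∉ W
#6 (1, -3, 1, 2): internal (4.5355, -1.7071); octagon support 4.5355 vs apothem 1 → ∉ W

4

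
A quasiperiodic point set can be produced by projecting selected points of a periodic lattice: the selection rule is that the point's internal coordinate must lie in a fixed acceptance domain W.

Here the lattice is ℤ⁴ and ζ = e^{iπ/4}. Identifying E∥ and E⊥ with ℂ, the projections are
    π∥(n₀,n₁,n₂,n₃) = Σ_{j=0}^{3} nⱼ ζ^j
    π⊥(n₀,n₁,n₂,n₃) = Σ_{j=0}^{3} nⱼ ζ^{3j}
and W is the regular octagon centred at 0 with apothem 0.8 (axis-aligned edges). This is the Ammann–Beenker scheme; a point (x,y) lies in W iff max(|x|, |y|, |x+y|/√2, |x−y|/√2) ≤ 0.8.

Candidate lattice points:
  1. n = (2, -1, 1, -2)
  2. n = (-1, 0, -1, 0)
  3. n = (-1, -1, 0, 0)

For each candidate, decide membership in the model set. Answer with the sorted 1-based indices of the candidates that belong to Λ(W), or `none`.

π⊥(n) = n₀ + n₁ζ³ + n₂ζ⁶ + n₃ζ⁹ where ζ = e^{iπ/4}.
candidate 1: n = (2, -1, 1, -2) → π⊥ ≈ (+1.292893, -3.121320); max(|x|,|y|,|x±y|/√2) = 3.121320 > 0.8 ⇒ ∉ W
candidate 2: n = (-1, 0, -1, 0) → π⊥ ≈ (-1.000000, +1.000000); max(|x|,|y|,|x±y|/√2) = 1.414214 > 0.8 ⇒ ∉ W
candidate 3: n = (-1, -1, 0, 0) → π⊥ ≈ (-0.292893, -0.707107); max(|x|,|y|,|x±y|/√2) = 0.707107 ≤ 0.8 ⇒ ∈ W

3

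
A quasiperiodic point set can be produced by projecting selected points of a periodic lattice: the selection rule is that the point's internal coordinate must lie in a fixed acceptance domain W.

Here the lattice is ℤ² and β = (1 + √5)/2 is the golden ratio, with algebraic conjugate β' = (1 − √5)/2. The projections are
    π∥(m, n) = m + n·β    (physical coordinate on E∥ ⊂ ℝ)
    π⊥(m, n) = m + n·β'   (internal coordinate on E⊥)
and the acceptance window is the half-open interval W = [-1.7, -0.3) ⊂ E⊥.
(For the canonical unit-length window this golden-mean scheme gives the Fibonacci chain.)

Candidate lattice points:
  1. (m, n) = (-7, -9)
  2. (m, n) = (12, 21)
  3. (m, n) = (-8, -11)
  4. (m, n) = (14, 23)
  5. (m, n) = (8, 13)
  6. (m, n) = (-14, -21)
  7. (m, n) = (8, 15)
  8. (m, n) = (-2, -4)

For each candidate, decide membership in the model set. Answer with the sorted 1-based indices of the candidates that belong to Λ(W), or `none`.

β' = (1−√5)/2 ≈ -0.6180.
candidate 1: (m,n)=(-7,-9) → π∥ = -7-9·β ≈ -21.5623, π⊥ = -7-9·β' ≈ -1.4377 ∈ [-1.7, -0.3) ⇒ IN Λ
candidate 2: (m,n)=(12,21) → π∥ = 12+21·β ≈ 45.9787, π⊥ = 12+21·β' ≈ -0.9787 ∈ [-1.7, -0.3) ⇒ IN Λ
candidate 3: (m,n)=(-8,-11) → π∥ = -8-11·β ≈ -25.7984, π⊥ = -8-11·β' ≈ -1.2016 ∈ [-1.7, -0.3) ⇒ IN Λ
candidate 4: (m,n)=(14,23) → π∥ = 14+23·β ≈ 51.2148, π⊥ = 14+23·β' ≈ -0.2148 ∉ [-1.7, -0.3) ⇒ out
candidate 5: (m,n)=(8,13) → π∥ = 8+13·β ≈ 29.0344, π⊥ = 8+13·β' ≈ -0.0344 ∉ [-1.7, -0.3) ⇒ out
candidate 6: (m,n)=(-14,-21) → π∥ = -14-21·β ≈ -47.9787, π⊥ = -14-21·β' ≈ -1.0213 ∈ [-1.7, -0.3) ⇒ IN Λ
candidate 7: (m,n)=(8,15) → π∥ = 8+15·β ≈ 32.2705, π⊥ = 8+15·β' ≈ -1.2705 ∈ [-1.7, -0.3) ⇒ IN Λ
candidate 8: (m,n)=(-2,-4) → π∥ = -2-4·β ≈ -8.4721, π⊥ = -2-4·β' ≈ 0.4721 ∉ [-1.7, -0.3) ⇒ out

1, 2, 3, 6, 7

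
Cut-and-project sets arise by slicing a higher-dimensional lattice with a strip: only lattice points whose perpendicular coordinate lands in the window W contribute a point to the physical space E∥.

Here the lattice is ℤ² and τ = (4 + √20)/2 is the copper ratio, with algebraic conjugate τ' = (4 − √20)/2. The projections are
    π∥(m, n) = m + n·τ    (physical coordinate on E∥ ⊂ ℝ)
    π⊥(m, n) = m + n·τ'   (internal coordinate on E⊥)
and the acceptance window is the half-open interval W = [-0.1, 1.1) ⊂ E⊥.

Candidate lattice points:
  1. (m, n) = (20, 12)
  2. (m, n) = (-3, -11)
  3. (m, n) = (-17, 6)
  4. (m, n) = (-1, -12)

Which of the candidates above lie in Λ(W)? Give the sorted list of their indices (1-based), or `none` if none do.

none

Compute τ' = (4−√20)/2 = -0.23607, so π⊥(m,n) = m -0.23607·n.
candidate 1: (m,n)=(20,12) → π∥ = 20+12·τ ≈ 70.83282, π⊥ = 20+12·τ' ≈ 17.16718 ∉ [-0.1, 1.1) ⇒ out
candidate 2: (m,n)=(-3,-11) → π∥ = -3-11·τ ≈ -49.59675, π⊥ = -3-11·τ' ≈ -0.40325 ∉ [-0.1, 1.1) ⇒ out
candidate 3: (m,n)=(-17,6) → π∥ = -17+6·τ ≈ 8.41641, π⊥ = -17+6·τ' ≈ -18.41641 ∉ [-0.1, 1.1) ⇒ out
candidate 4: (m,n)=(-1,-12) → π∥ = -1-12·τ ≈ -51.83282, π⊥ = -1-12·τ' ≈ 1.83282 ∉ [-0.1, 1.1) ⇒ out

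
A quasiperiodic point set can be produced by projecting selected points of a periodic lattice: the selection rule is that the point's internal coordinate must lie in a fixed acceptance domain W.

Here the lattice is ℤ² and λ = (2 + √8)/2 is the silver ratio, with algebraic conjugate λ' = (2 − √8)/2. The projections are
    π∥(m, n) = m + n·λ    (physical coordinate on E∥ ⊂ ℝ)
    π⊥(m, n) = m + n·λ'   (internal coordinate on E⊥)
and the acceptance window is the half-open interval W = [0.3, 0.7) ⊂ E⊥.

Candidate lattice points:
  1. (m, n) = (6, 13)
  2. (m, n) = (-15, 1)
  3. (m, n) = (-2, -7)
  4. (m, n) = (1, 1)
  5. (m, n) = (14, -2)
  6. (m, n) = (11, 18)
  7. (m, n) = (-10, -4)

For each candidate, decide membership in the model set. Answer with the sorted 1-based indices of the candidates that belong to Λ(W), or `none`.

Numerically λ ≈ 2.41421 and λ' = −1/λ ≈ -0.41421.
candidate 1: (m,n)=(6,13) → π∥ = 6+13·λ ≈ 37.38478, π⊥ = 6+13·λ' ≈ 0.61522 ∈ [0.3, 0.7) ⇒ IN Λ
candidate 2: (m,n)=(-15,1) → π∥ = -15+1·λ ≈ -12.58579, π⊥ = -15+1·λ' ≈ -15.41421 ∉ [0.3, 0.7) ⇒ out
candidate 3: (m,n)=(-2,-7) → π∥ = -2-7·λ ≈ -18.89949, π⊥ = -2-7·λ' ≈ 0.89949 ∉ [0.3, 0.7) ⇒ out
candidate 4: (m,n)=(1,1) → π∥ = 1+1·λ ≈ 3.41421, π⊥ = 1+1·λ' ≈ 0.58579 ∈ [0.3, 0.7) ⇒ IN Λ
candidate 5: (m,n)=(14,-2) → π∥ = 14-2·λ ≈ 9.17157, π⊥ = 14-2·λ' ≈ 14.82843 ∉ [0.3, 0.7) ⇒ out
candidate 6: (m,n)=(11,18) → π∥ = 11+18·λ ≈ 54.45584, π⊥ = 11+18·λ' ≈ 3.54416 ∉ [0.3, 0.7) ⇒ out
candidate 7: (m,n)=(-10,-4) → π∥ = -10-4·λ ≈ -19.65685, π⊥ = -10-4·λ' ≈ -8.34315 ∉ [0.3, 0.7) ⇒ out

1, 4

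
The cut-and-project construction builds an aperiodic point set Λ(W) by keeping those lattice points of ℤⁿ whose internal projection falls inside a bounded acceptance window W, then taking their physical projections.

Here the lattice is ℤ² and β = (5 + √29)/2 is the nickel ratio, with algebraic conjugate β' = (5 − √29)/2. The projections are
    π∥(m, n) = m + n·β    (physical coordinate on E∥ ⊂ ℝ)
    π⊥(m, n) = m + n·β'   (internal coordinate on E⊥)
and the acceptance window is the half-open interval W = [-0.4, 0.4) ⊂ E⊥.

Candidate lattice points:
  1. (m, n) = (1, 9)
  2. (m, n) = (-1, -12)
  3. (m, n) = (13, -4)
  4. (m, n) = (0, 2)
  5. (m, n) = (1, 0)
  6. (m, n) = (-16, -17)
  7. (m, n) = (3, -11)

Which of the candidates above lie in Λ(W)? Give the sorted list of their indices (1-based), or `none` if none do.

4

Numerically β ≈ 5.1926 and β' = −1/β ≈ -0.1926.
candidate 1: (m,n)=(1,9) → π∥ = 1+9·β ≈ 47.7332, π⊥ = 1+9·β' ≈ -0.7332 ∉ [-0.4, 0.4) ⇒ out
candidate 2: (m,n)=(-1,-12) → π∥ = -1-12·β ≈ -63.3110, π⊥ = -1-12·β' ≈ 1.3110 ∉ [-0.4, 0.4) ⇒ out
candidate 3: (m,n)=(13,-4) → π∥ = 13-4·β ≈ -7.7703, π⊥ = 13-4·β' ≈ 13.7703 ∉ [-0.4, 0.4) ⇒ out
candidate 4: (m,n)=(0,2) → π∥ = 0+2·β ≈ 10.3852, π⊥ = 0+2·β' ≈ -0.3852 ∈ [-0.4, 0.4) ⇒ IN Λ
candidate 5: (m,n)=(1,0) → π∥ = 1+0·β ≈ 1.0000, π⊥ = 1+0·β' ≈ 1.0000 ∉ [-0.4, 0.4) ⇒ out
candidate 6: (m,n)=(-16,-17) → π∥ = -16-17·β ≈ -104.2739, π⊥ = -16-17·β' ≈ -12.7261 ∉ [-0.4, 0.4) ⇒ out
candidate 7: (m,n)=(3,-11) → π∥ = 3-11·β ≈ -54.1184, π⊥ = 3-11·β' ≈ 5.1184 ∉ [-0.4, 0.4) ⇒ out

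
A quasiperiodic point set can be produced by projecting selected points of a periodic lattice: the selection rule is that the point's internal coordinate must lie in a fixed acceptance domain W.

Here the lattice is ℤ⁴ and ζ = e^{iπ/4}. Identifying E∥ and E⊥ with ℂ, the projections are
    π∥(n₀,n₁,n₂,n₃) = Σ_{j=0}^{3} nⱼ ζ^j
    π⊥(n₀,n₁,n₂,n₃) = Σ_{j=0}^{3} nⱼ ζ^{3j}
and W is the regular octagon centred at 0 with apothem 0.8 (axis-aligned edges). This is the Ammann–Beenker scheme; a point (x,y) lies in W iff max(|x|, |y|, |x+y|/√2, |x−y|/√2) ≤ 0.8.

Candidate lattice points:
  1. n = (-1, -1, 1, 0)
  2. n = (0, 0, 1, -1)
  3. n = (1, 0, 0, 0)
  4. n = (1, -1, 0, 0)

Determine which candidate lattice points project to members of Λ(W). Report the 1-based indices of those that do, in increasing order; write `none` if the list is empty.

none

Internal map: ζ^{3j} for j=0..3 gives (1,0), (−√2/2,√2/2), (0,−1), (√2/2,√2/2).
candidate 1: n = (-1, -1, 1, 0) → π⊥ ≈ (-0.292893, -1.707107); max(|x|,|y|,|x±y|/√2) = 1.707107 > 0.8 ⇒ ∉ W
candidate 2: n = (0, 0, 1, -1) → π⊥ ≈ (-0.707107, -1.707107); max(|x|,|y|,|x±y|/√2) = 1.707107 > 0.8 ⇒ ∉ W
candidate 3: n = (1, 0, 0, 0) → π⊥ ≈ (+1.000000, +0.000000); max(|x|,|y|,|x±y|/√2) = 1.000000 > 0.8 ⇒ ∉ W
candidate 4: n = (1, -1, 0, 0) → π⊥ ≈ (+1.707107, -0.707107); max(|x|,|y|,|x±y|/√2) = 1.707107 > 0.8 ⇒ ∉ W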